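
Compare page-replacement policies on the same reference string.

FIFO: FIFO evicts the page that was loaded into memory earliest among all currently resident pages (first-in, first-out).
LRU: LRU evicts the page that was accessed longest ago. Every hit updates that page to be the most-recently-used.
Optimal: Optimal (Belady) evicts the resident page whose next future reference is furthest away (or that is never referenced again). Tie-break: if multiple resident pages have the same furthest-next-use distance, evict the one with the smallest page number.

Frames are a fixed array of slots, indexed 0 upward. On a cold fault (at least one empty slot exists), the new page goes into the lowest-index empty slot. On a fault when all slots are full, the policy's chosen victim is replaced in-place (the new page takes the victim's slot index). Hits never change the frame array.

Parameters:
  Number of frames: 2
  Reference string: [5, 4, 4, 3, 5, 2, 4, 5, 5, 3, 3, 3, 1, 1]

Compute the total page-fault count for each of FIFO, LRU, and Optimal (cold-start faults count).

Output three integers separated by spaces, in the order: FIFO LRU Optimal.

Answer: 9 9 7

Derivation:
--- FIFO ---
  step 0: ref 5 -> FAULT, frames=[5,-] (faults so far: 1)
  step 1: ref 4 -> FAULT, frames=[5,4] (faults so far: 2)
  step 2: ref 4 -> HIT, frames=[5,4] (faults so far: 2)
  step 3: ref 3 -> FAULT, evict 5, frames=[3,4] (faults so far: 3)
  step 4: ref 5 -> FAULT, evict 4, frames=[3,5] (faults so far: 4)
  step 5: ref 2 -> FAULT, evict 3, frames=[2,5] (faults so far: 5)
  step 6: ref 4 -> FAULT, evict 5, frames=[2,4] (faults so far: 6)
  step 7: ref 5 -> FAULT, evict 2, frames=[5,4] (faults so far: 7)
  step 8: ref 5 -> HIT, frames=[5,4] (faults so far: 7)
  step 9: ref 3 -> FAULT, evict 4, frames=[5,3] (faults so far: 8)
  step 10: ref 3 -> HIT, frames=[5,3] (faults so far: 8)
  step 11: ref 3 -> HIT, frames=[5,3] (faults so far: 8)
  step 12: ref 1 -> FAULT, evict 5, frames=[1,3] (faults so far: 9)
  step 13: ref 1 -> HIT, frames=[1,3] (faults so far: 9)
  FIFO total faults: 9
--- LRU ---
  step 0: ref 5 -> FAULT, frames=[5,-] (faults so far: 1)
  step 1: ref 4 -> FAULT, frames=[5,4] (faults so far: 2)
  step 2: ref 4 -> HIT, frames=[5,4] (faults so far: 2)
  step 3: ref 3 -> FAULT, evict 5, frames=[3,4] (faults so far: 3)
  step 4: ref 5 -> FAULT, evict 4, frames=[3,5] (faults so far: 4)
  step 5: ref 2 -> FAULT, evict 3, frames=[2,5] (faults so far: 5)
  step 6: ref 4 -> FAULT, evict 5, frames=[2,4] (faults so far: 6)
  step 7: ref 5 -> FAULT, evict 2, frames=[5,4] (faults so far: 7)
  step 8: ref 5 -> HIT, frames=[5,4] (faults so far: 7)
  step 9: ref 3 -> FAULT, evict 4, frames=[5,3] (faults so far: 8)
  step 10: ref 3 -> HIT, frames=[5,3] (faults so far: 8)
  step 11: ref 3 -> HIT, frames=[5,3] (faults so far: 8)
  step 12: ref 1 -> FAULT, evict 5, frames=[1,3] (faults so far: 9)
  step 13: ref 1 -> HIT, frames=[1,3] (faults so far: 9)
  LRU total faults: 9
--- Optimal ---
  step 0: ref 5 -> FAULT, frames=[5,-] (faults so far: 1)
  step 1: ref 4 -> FAULT, frames=[5,4] (faults so far: 2)
  step 2: ref 4 -> HIT, frames=[5,4] (faults so far: 2)
  step 3: ref 3 -> FAULT, evict 4, frames=[5,3] (faults so far: 3)
  step 4: ref 5 -> HIT, frames=[5,3] (faults so far: 3)
  step 5: ref 2 -> FAULT, evict 3, frames=[5,2] (faults so far: 4)
  step 6: ref 4 -> FAULT, evict 2, frames=[5,4] (faults so far: 5)
  step 7: ref 5 -> HIT, frames=[5,4] (faults so far: 5)
  step 8: ref 5 -> HIT, frames=[5,4] (faults so far: 5)
  step 9: ref 3 -> FAULT, evict 4, frames=[5,3] (faults so far: 6)
  step 10: ref 3 -> HIT, frames=[5,3] (faults so far: 6)
  step 11: ref 3 -> HIT, frames=[5,3] (faults so far: 6)
  step 12: ref 1 -> FAULT, evict 3, frames=[5,1] (faults so far: 7)
  step 13: ref 1 -> HIT, frames=[5,1] (faults so far: 7)
  Optimal total faults: 7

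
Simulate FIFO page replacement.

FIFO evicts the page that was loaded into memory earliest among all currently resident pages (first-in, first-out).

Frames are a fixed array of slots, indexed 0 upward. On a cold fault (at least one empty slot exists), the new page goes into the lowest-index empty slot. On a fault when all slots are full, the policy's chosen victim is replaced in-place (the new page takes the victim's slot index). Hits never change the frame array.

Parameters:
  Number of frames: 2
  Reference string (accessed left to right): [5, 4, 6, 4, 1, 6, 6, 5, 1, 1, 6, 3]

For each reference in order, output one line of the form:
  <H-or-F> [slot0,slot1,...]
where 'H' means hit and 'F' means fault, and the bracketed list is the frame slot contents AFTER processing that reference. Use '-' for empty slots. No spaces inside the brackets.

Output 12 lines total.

F [5,-]
F [5,4]
F [6,4]
H [6,4]
F [6,1]
H [6,1]
H [6,1]
F [5,1]
H [5,1]
H [5,1]
F [5,6]
F [3,6]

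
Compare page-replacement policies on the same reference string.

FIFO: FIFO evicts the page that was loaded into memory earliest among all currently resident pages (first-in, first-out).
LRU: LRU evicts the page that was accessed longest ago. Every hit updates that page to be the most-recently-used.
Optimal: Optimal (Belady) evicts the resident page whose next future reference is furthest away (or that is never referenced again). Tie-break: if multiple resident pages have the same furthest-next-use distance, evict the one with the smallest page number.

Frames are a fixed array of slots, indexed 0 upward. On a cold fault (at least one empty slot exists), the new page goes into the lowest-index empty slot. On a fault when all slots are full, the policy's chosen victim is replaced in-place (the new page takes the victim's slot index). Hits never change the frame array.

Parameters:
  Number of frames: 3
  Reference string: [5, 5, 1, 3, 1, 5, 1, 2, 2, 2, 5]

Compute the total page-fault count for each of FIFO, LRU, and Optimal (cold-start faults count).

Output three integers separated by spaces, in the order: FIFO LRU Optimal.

Answer: 5 4 4

Derivation:
--- FIFO ---
  step 0: ref 5 -> FAULT, frames=[5,-,-] (faults so far: 1)
  step 1: ref 5 -> HIT, frames=[5,-,-] (faults so far: 1)
  step 2: ref 1 -> FAULT, frames=[5,1,-] (faults so far: 2)
  step 3: ref 3 -> FAULT, frames=[5,1,3] (faults so far: 3)
  step 4: ref 1 -> HIT, frames=[5,1,3] (faults so far: 3)
  step 5: ref 5 -> HIT, frames=[5,1,3] (faults so far: 3)
  step 6: ref 1 -> HIT, frames=[5,1,3] (faults so far: 3)
  step 7: ref 2 -> FAULT, evict 5, frames=[2,1,3] (faults so far: 4)
  step 8: ref 2 -> HIT, frames=[2,1,3] (faults so far: 4)
  step 9: ref 2 -> HIT, frames=[2,1,3] (faults so far: 4)
  step 10: ref 5 -> FAULT, evict 1, frames=[2,5,3] (faults so far: 5)
  FIFO total faults: 5
--- LRU ---
  step 0: ref 5 -> FAULT, frames=[5,-,-] (faults so far: 1)
  step 1: ref 5 -> HIT, frames=[5,-,-] (faults so far: 1)
  step 2: ref 1 -> FAULT, frames=[5,1,-] (faults so far: 2)
  step 3: ref 3 -> FAULT, frames=[5,1,3] (faults so far: 3)
  step 4: ref 1 -> HIT, frames=[5,1,3] (faults so far: 3)
  step 5: ref 5 -> HIT, frames=[5,1,3] (faults so far: 3)
  step 6: ref 1 -> HIT, frames=[5,1,3] (faults so far: 3)
  step 7: ref 2 -> FAULT, evict 3, frames=[5,1,2] (faults so far: 4)
  step 8: ref 2 -> HIT, frames=[5,1,2] (faults so far: 4)
  step 9: ref 2 -> HIT, frames=[5,1,2] (faults so far: 4)
  step 10: ref 5 -> HIT, frames=[5,1,2] (faults so far: 4)
  LRU total faults: 4
--- Optimal ---
  step 0: ref 5 -> FAULT, frames=[5,-,-] (faults so far: 1)
  step 1: ref 5 -> HIT, frames=[5,-,-] (faults so far: 1)
  step 2: ref 1 -> FAULT, frames=[5,1,-] (faults so far: 2)
  step 3: ref 3 -> FAULT, frames=[5,1,3] (faults so far: 3)
  step 4: ref 1 -> HIT, frames=[5,1,3] (faults so far: 3)
  step 5: ref 5 -> HIT, frames=[5,1,3] (faults so far: 3)
  step 6: ref 1 -> HIT, frames=[5,1,3] (faults so far: 3)
  step 7: ref 2 -> FAULT, evict 1, frames=[5,2,3] (faults so far: 4)
  step 8: ref 2 -> HIT, frames=[5,2,3] (faults so far: 4)
  step 9: ref 2 -> HIT, frames=[5,2,3] (faults so far: 4)
  step 10: ref 5 -> HIT, frames=[5,2,3] (faults so far: 4)
  Optimal total faults: 4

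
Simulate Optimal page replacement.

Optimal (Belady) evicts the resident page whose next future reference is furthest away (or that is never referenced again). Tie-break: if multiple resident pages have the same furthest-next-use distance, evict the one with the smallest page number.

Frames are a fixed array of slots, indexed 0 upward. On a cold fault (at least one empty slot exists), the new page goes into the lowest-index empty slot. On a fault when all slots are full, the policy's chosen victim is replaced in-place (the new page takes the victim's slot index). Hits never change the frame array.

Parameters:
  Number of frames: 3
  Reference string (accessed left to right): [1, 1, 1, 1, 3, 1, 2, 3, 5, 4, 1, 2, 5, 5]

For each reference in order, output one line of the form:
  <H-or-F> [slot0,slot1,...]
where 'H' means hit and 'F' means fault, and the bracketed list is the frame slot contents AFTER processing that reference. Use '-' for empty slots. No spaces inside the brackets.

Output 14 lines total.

F [1,-,-]
H [1,-,-]
H [1,-,-]
H [1,-,-]
F [1,3,-]
H [1,3,-]
F [1,3,2]
H [1,3,2]
F [1,5,2]
F [1,4,2]
H [1,4,2]
H [1,4,2]
F [5,4,2]
H [5,4,2]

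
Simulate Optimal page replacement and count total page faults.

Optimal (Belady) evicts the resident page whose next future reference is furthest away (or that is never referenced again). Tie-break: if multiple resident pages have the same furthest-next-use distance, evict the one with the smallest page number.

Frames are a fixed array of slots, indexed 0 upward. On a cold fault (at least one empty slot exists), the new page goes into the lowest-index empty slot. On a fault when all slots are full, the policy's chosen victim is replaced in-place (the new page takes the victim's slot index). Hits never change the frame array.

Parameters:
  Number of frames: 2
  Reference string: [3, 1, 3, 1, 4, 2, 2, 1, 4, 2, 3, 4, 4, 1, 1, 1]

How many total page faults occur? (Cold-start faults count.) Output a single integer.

Answer: 7

Derivation:
Step 0: ref 3 → FAULT, frames=[3,-]
Step 1: ref 1 → FAULT, frames=[3,1]
Step 2: ref 3 → HIT, frames=[3,1]
Step 3: ref 1 → HIT, frames=[3,1]
Step 4: ref 4 → FAULT (evict 3), frames=[4,1]
Step 5: ref 2 → FAULT (evict 4), frames=[2,1]
Step 6: ref 2 → HIT, frames=[2,1]
Step 7: ref 1 → HIT, frames=[2,1]
Step 8: ref 4 → FAULT (evict 1), frames=[2,4]
Step 9: ref 2 → HIT, frames=[2,4]
Step 10: ref 3 → FAULT (evict 2), frames=[3,4]
Step 11: ref 4 → HIT, frames=[3,4]
Step 12: ref 4 → HIT, frames=[3,4]
Step 13: ref 1 → FAULT (evict 3), frames=[1,4]
Step 14: ref 1 → HIT, frames=[1,4]
Step 15: ref 1 → HIT, frames=[1,4]
Total faults: 7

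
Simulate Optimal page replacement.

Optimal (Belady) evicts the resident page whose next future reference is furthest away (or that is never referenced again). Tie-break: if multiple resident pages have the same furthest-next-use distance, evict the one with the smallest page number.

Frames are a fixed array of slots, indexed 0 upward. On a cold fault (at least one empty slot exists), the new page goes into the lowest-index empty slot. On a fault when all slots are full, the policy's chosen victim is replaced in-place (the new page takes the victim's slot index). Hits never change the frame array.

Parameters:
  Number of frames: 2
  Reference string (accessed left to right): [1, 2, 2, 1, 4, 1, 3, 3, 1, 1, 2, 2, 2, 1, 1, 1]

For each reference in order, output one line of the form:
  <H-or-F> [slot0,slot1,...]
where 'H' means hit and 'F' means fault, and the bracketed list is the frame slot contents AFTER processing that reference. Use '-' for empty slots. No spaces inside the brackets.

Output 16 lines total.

F [1,-]
F [1,2]
H [1,2]
H [1,2]
F [1,4]
H [1,4]
F [1,3]
H [1,3]
H [1,3]
H [1,3]
F [1,2]
H [1,2]
H [1,2]
H [1,2]
H [1,2]
H [1,2]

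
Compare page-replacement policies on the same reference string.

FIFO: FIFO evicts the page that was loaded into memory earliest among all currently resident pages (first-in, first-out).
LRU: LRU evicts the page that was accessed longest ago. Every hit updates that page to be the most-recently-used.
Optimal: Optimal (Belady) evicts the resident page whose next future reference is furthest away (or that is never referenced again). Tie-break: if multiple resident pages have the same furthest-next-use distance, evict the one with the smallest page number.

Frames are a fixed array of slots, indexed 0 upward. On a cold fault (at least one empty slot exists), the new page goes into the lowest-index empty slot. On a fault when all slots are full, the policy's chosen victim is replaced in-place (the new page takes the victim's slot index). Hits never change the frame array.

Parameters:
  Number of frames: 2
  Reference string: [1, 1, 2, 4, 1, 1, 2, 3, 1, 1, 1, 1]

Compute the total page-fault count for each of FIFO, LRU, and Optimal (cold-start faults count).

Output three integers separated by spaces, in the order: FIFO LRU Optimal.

--- FIFO ---
  step 0: ref 1 -> FAULT, frames=[1,-] (faults so far: 1)
  step 1: ref 1 -> HIT, frames=[1,-] (faults so far: 1)
  step 2: ref 2 -> FAULT, frames=[1,2] (faults so far: 2)
  step 3: ref 4 -> FAULT, evict 1, frames=[4,2] (faults so far: 3)
  step 4: ref 1 -> FAULT, evict 2, frames=[4,1] (faults so far: 4)
  step 5: ref 1 -> HIT, frames=[4,1] (faults so far: 4)
  step 6: ref 2 -> FAULT, evict 4, frames=[2,1] (faults so far: 5)
  step 7: ref 3 -> FAULT, evict 1, frames=[2,3] (faults so far: 6)
  step 8: ref 1 -> FAULT, evict 2, frames=[1,3] (faults so far: 7)
  step 9: ref 1 -> HIT, frames=[1,3] (faults so far: 7)
  step 10: ref 1 -> HIT, frames=[1,3] (faults so far: 7)
  step 11: ref 1 -> HIT, frames=[1,3] (faults so far: 7)
  FIFO total faults: 7
--- LRU ---
  step 0: ref 1 -> FAULT, frames=[1,-] (faults so far: 1)
  step 1: ref 1 -> HIT, frames=[1,-] (faults so far: 1)
  step 2: ref 2 -> FAULT, frames=[1,2] (faults so far: 2)
  step 3: ref 4 -> FAULT, evict 1, frames=[4,2] (faults so far: 3)
  step 4: ref 1 -> FAULT, evict 2, frames=[4,1] (faults so far: 4)
  step 5: ref 1 -> HIT, frames=[4,1] (faults so far: 4)
  step 6: ref 2 -> FAULT, evict 4, frames=[2,1] (faults so far: 5)
  step 7: ref 3 -> FAULT, evict 1, frames=[2,3] (faults so far: 6)
  step 8: ref 1 -> FAULT, evict 2, frames=[1,3] (faults so far: 7)
  step 9: ref 1 -> HIT, frames=[1,3] (faults so far: 7)
  step 10: ref 1 -> HIT, frames=[1,3] (faults so far: 7)
  step 11: ref 1 -> HIT, frames=[1,3] (faults so far: 7)
  LRU total faults: 7
--- Optimal ---
  step 0: ref 1 -> FAULT, frames=[1,-] (faults so far: 1)
  step 1: ref 1 -> HIT, frames=[1,-] (faults so far: 1)
  step 2: ref 2 -> FAULT, frames=[1,2] (faults so far: 2)
  step 3: ref 4 -> FAULT, evict 2, frames=[1,4] (faults so far: 3)
  step 4: ref 1 -> HIT, frames=[1,4] (faults so far: 3)
  step 5: ref 1 -> HIT, frames=[1,4] (faults so far: 3)
  step 6: ref 2 -> FAULT, evict 4, frames=[1,2] (faults so far: 4)
  step 7: ref 3 -> FAULT, evict 2, frames=[1,3] (faults so far: 5)
  step 8: ref 1 -> HIT, frames=[1,3] (faults so far: 5)
  step 9: ref 1 -> HIT, frames=[1,3] (faults so far: 5)
  step 10: ref 1 -> HIT, frames=[1,3] (faults so far: 5)
  step 11: ref 1 -> HIT, frames=[1,3] (faults so far: 5)
  Optimal total faults: 5

Answer: 7 7 5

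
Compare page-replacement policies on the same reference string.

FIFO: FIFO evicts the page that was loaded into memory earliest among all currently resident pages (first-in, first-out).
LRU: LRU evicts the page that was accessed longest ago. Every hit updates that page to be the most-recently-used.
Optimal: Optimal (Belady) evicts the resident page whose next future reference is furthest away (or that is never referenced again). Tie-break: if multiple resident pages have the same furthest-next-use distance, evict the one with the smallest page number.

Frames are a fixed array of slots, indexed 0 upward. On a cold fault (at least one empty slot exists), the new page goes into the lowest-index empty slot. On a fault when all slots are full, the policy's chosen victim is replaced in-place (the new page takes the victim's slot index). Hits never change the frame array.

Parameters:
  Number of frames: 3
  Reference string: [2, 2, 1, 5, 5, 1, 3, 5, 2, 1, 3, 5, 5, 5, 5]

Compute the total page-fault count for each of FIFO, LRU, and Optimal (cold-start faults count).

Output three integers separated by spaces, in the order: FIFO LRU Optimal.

--- FIFO ---
  step 0: ref 2 -> FAULT, frames=[2,-,-] (faults so far: 1)
  step 1: ref 2 -> HIT, frames=[2,-,-] (faults so far: 1)
  step 2: ref 1 -> FAULT, frames=[2,1,-] (faults so far: 2)
  step 3: ref 5 -> FAULT, frames=[2,1,5] (faults so far: 3)
  step 4: ref 5 -> HIT, frames=[2,1,5] (faults so far: 3)
  step 5: ref 1 -> HIT, frames=[2,1,5] (faults so far: 3)
  step 6: ref 3 -> FAULT, evict 2, frames=[3,1,5] (faults so far: 4)
  step 7: ref 5 -> HIT, frames=[3,1,5] (faults so far: 4)
  step 8: ref 2 -> FAULT, evict 1, frames=[3,2,5] (faults so far: 5)
  step 9: ref 1 -> FAULT, evict 5, frames=[3,2,1] (faults so far: 6)
  step 10: ref 3 -> HIT, frames=[3,2,1] (faults so far: 6)
  step 11: ref 5 -> FAULT, evict 3, frames=[5,2,1] (faults so far: 7)
  step 12: ref 5 -> HIT, frames=[5,2,1] (faults so far: 7)
  step 13: ref 5 -> HIT, frames=[5,2,1] (faults so far: 7)
  step 14: ref 5 -> HIT, frames=[5,2,1] (faults so far: 7)
  FIFO total faults: 7
--- LRU ---
  step 0: ref 2 -> FAULT, frames=[2,-,-] (faults so far: 1)
  step 1: ref 2 -> HIT, frames=[2,-,-] (faults so far: 1)
  step 2: ref 1 -> FAULT, frames=[2,1,-] (faults so far: 2)
  step 3: ref 5 -> FAULT, frames=[2,1,5] (faults so far: 3)
  step 4: ref 5 -> HIT, frames=[2,1,5] (faults so far: 3)
  step 5: ref 1 -> HIT, frames=[2,1,5] (faults so far: 3)
  step 6: ref 3 -> FAULT, evict 2, frames=[3,1,5] (faults so far: 4)
  step 7: ref 5 -> HIT, frames=[3,1,5] (faults so far: 4)
  step 8: ref 2 -> FAULT, evict 1, frames=[3,2,5] (faults so far: 5)
  step 9: ref 1 -> FAULT, evict 3, frames=[1,2,5] (faults so far: 6)
  step 10: ref 3 -> FAULT, evict 5, frames=[1,2,3] (faults so far: 7)
  step 11: ref 5 -> FAULT, evict 2, frames=[1,5,3] (faults so far: 8)
  step 12: ref 5 -> HIT, frames=[1,5,3] (faults so far: 8)
  step 13: ref 5 -> HIT, frames=[1,5,3] (faults so far: 8)
  step 14: ref 5 -> HIT, frames=[1,5,3] (faults so far: 8)
  LRU total faults: 8
--- Optimal ---
  step 0: ref 2 -> FAULT, frames=[2,-,-] (faults so far: 1)
  step 1: ref 2 -> HIT, frames=[2,-,-] (faults so far: 1)
  step 2: ref 1 -> FAULT, frames=[2,1,-] (faults so far: 2)
  step 3: ref 5 -> FAULT, frames=[2,1,5] (faults so far: 3)
  step 4: ref 5 -> HIT, frames=[2,1,5] (faults so far: 3)
  step 5: ref 1 -> HIT, frames=[2,1,5] (faults so far: 3)
  step 6: ref 3 -> FAULT, evict 1, frames=[2,3,5] (faults so far: 4)
  step 7: ref 5 -> HIT, frames=[2,3,5] (faults so far: 4)
  step 8: ref 2 -> HIT, frames=[2,3,5] (faults so far: 4)
  step 9: ref 1 -> FAULT, evict 2, frames=[1,3,5] (faults so far: 5)
  step 10: ref 3 -> HIT, frames=[1,3,5] (faults so far: 5)
  step 11: ref 5 -> HIT, frames=[1,3,5] (faults so far: 5)
  step 12: ref 5 -> HIT, frames=[1,3,5] (faults so far: 5)
  step 13: ref 5 -> HIT, frames=[1,3,5] (faults so far: 5)
  step 14: ref 5 -> HIT, frames=[1,3,5] (faults so far: 5)
  Optimal total faults: 5

Answer: 7 8 5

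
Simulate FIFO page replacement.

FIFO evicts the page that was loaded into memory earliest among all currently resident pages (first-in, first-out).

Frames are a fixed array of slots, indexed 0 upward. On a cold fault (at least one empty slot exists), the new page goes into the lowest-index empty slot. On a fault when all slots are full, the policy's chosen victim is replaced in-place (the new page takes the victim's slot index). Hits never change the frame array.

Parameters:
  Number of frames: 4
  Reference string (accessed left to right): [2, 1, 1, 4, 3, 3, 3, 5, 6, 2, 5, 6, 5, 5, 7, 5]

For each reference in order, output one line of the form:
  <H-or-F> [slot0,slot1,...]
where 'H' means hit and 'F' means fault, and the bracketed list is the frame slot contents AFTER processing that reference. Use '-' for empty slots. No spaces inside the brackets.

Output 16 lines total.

F [2,-,-,-]
F [2,1,-,-]
H [2,1,-,-]
F [2,1,4,-]
F [2,1,4,3]
H [2,1,4,3]
H [2,1,4,3]
F [5,1,4,3]
F [5,6,4,3]
F [5,6,2,3]
H [5,6,2,3]
H [5,6,2,3]
H [5,6,2,3]
H [5,6,2,3]
F [5,6,2,7]
H [5,6,2,7]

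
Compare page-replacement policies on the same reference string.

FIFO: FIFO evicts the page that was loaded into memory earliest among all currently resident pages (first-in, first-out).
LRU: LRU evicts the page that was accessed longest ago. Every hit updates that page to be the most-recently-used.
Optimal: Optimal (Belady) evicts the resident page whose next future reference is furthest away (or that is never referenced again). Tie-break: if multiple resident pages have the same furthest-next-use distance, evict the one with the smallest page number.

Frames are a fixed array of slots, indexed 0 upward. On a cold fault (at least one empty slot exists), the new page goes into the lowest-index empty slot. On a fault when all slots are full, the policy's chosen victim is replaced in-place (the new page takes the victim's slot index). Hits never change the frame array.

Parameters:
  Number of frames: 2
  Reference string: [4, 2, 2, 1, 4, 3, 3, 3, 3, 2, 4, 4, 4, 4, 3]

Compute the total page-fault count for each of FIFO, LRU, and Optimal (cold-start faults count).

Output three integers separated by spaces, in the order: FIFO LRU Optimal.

Answer: 8 8 6

Derivation:
--- FIFO ---
  step 0: ref 4 -> FAULT, frames=[4,-] (faults so far: 1)
  step 1: ref 2 -> FAULT, frames=[4,2] (faults so far: 2)
  step 2: ref 2 -> HIT, frames=[4,2] (faults so far: 2)
  step 3: ref 1 -> FAULT, evict 4, frames=[1,2] (faults so far: 3)
  step 4: ref 4 -> FAULT, evict 2, frames=[1,4] (faults so far: 4)
  step 5: ref 3 -> FAULT, evict 1, frames=[3,4] (faults so far: 5)
  step 6: ref 3 -> HIT, frames=[3,4] (faults so far: 5)
  step 7: ref 3 -> HIT, frames=[3,4] (faults so far: 5)
  step 8: ref 3 -> HIT, frames=[3,4] (faults so far: 5)
  step 9: ref 2 -> FAULT, evict 4, frames=[3,2] (faults so far: 6)
  step 10: ref 4 -> FAULT, evict 3, frames=[4,2] (faults so far: 7)
  step 11: ref 4 -> HIT, frames=[4,2] (faults so far: 7)
  step 12: ref 4 -> HIT, frames=[4,2] (faults so far: 7)
  step 13: ref 4 -> HIT, frames=[4,2] (faults so far: 7)
  step 14: ref 3 -> FAULT, evict 2, frames=[4,3] (faults so far: 8)
  FIFO total faults: 8
--- LRU ---
  step 0: ref 4 -> FAULT, frames=[4,-] (faults so far: 1)
  step 1: ref 2 -> FAULT, frames=[4,2] (faults so far: 2)
  step 2: ref 2 -> HIT, frames=[4,2] (faults so far: 2)
  step 3: ref 1 -> FAULT, evict 4, frames=[1,2] (faults so far: 3)
  step 4: ref 4 -> FAULT, evict 2, frames=[1,4] (faults so far: 4)
  step 5: ref 3 -> FAULT, evict 1, frames=[3,4] (faults so far: 5)
  step 6: ref 3 -> HIT, frames=[3,4] (faults so far: 5)
  step 7: ref 3 -> HIT, frames=[3,4] (faults so far: 5)
  step 8: ref 3 -> HIT, frames=[3,4] (faults so far: 5)
  step 9: ref 2 -> FAULT, evict 4, frames=[3,2] (faults so far: 6)
  step 10: ref 4 -> FAULT, evict 3, frames=[4,2] (faults so far: 7)
  step 11: ref 4 -> HIT, frames=[4,2] (faults so far: 7)
  step 12: ref 4 -> HIT, frames=[4,2] (faults so far: 7)
  step 13: ref 4 -> HIT, frames=[4,2] (faults so far: 7)
  step 14: ref 3 -> FAULT, evict 2, frames=[4,3] (faults so far: 8)
  LRU total faults: 8
--- Optimal ---
  step 0: ref 4 -> FAULT, frames=[4,-] (faults so far: 1)
  step 1: ref 2 -> FAULT, frames=[4,2] (faults so far: 2)
  step 2: ref 2 -> HIT, frames=[4,2] (faults so far: 2)
  step 3: ref 1 -> FAULT, evict 2, frames=[4,1] (faults so far: 3)
  step 4: ref 4 -> HIT, frames=[4,1] (faults so far: 3)
  step 5: ref 3 -> FAULT, evict 1, frames=[4,3] (faults so far: 4)
  step 6: ref 3 -> HIT, frames=[4,3] (faults so far: 4)
  step 7: ref 3 -> HIT, frames=[4,3] (faults so far: 4)
  step 8: ref 3 -> HIT, frames=[4,3] (faults so far: 4)
  step 9: ref 2 -> FAULT, evict 3, frames=[4,2] (faults so far: 5)
  step 10: ref 4 -> HIT, frames=[4,2] (faults so far: 5)
  step 11: ref 4 -> HIT, frames=[4,2] (faults so far: 5)
  step 12: ref 4 -> HIT, frames=[4,2] (faults so far: 5)
  step 13: ref 4 -> HIT, frames=[4,2] (faults so far: 5)
  step 14: ref 3 -> FAULT, evict 2, frames=[4,3] (faults so far: 6)
  Optimal total faults: 6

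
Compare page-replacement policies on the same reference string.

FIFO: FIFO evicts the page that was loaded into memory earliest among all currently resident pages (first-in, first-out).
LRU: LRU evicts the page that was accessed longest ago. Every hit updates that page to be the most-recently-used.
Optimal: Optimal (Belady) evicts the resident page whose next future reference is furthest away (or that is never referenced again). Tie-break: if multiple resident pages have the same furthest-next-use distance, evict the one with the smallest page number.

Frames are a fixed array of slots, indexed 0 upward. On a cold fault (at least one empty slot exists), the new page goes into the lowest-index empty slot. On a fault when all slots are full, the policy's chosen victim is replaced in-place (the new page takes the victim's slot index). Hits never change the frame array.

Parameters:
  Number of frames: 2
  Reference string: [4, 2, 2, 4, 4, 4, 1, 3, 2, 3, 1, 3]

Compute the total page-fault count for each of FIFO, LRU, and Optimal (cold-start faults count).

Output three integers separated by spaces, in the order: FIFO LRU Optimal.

Answer: 7 6 5

Derivation:
--- FIFO ---
  step 0: ref 4 -> FAULT, frames=[4,-] (faults so far: 1)
  step 1: ref 2 -> FAULT, frames=[4,2] (faults so far: 2)
  step 2: ref 2 -> HIT, frames=[4,2] (faults so far: 2)
  step 3: ref 4 -> HIT, frames=[4,2] (faults so far: 2)
  step 4: ref 4 -> HIT, frames=[4,2] (faults so far: 2)
  step 5: ref 4 -> HIT, frames=[4,2] (faults so far: 2)
  step 6: ref 1 -> FAULT, evict 4, frames=[1,2] (faults so far: 3)
  step 7: ref 3 -> FAULT, evict 2, frames=[1,3] (faults so far: 4)
  step 8: ref 2 -> FAULT, evict 1, frames=[2,3] (faults so far: 5)
  step 9: ref 3 -> HIT, frames=[2,3] (faults so far: 5)
  step 10: ref 1 -> FAULT, evict 3, frames=[2,1] (faults so far: 6)
  step 11: ref 3 -> FAULT, evict 2, frames=[3,1] (faults so far: 7)
  FIFO total faults: 7
--- LRU ---
  step 0: ref 4 -> FAULT, frames=[4,-] (faults so far: 1)
  step 1: ref 2 -> FAULT, frames=[4,2] (faults so far: 2)
  step 2: ref 2 -> HIT, frames=[4,2] (faults so far: 2)
  step 3: ref 4 -> HIT, frames=[4,2] (faults so far: 2)
  step 4: ref 4 -> HIT, frames=[4,2] (faults so far: 2)
  step 5: ref 4 -> HIT, frames=[4,2] (faults so far: 2)
  step 6: ref 1 -> FAULT, evict 2, frames=[4,1] (faults so far: 3)
  step 7: ref 3 -> FAULT, evict 4, frames=[3,1] (faults so far: 4)
  step 8: ref 2 -> FAULT, evict 1, frames=[3,2] (faults so far: 5)
  step 9: ref 3 -> HIT, frames=[3,2] (faults so far: 5)
  step 10: ref 1 -> FAULT, evict 2, frames=[3,1] (faults so far: 6)
  step 11: ref 3 -> HIT, frames=[3,1] (faults so far: 6)
  LRU total faults: 6
--- Optimal ---
  step 0: ref 4 -> FAULT, frames=[4,-] (faults so far: 1)
  step 1: ref 2 -> FAULT, frames=[4,2] (faults so far: 2)
  step 2: ref 2 -> HIT, frames=[4,2] (faults so far: 2)
  step 3: ref 4 -> HIT, frames=[4,2] (faults so far: 2)
  step 4: ref 4 -> HIT, frames=[4,2] (faults so far: 2)
  step 5: ref 4 -> HIT, frames=[4,2] (faults so far: 2)
  step 6: ref 1 -> FAULT, evict 4, frames=[1,2] (faults so far: 3)
  step 7: ref 3 -> FAULT, evict 1, frames=[3,2] (faults so far: 4)
  step 8: ref 2 -> HIT, frames=[3,2] (faults so far: 4)
  step 9: ref 3 -> HIT, frames=[3,2] (faults so far: 4)
  step 10: ref 1 -> FAULT, evict 2, frames=[3,1] (faults so far: 5)
  step 11: ref 3 -> HIT, frames=[3,1] (faults so far: 5)
  Optimal total faults: 5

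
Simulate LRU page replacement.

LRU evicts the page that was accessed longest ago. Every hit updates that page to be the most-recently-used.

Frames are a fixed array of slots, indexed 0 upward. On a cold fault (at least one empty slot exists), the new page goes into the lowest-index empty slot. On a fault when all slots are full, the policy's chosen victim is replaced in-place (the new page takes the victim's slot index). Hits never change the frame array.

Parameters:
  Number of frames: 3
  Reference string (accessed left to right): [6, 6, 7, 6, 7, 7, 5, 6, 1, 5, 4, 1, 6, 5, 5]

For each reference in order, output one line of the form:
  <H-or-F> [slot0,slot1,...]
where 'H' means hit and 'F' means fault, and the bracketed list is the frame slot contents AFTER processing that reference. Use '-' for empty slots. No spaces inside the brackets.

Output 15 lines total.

F [6,-,-]
H [6,-,-]
F [6,7,-]
H [6,7,-]
H [6,7,-]
H [6,7,-]
F [6,7,5]
H [6,7,5]
F [6,1,5]
H [6,1,5]
F [4,1,5]
H [4,1,5]
F [4,1,6]
F [5,1,6]
H [5,1,6]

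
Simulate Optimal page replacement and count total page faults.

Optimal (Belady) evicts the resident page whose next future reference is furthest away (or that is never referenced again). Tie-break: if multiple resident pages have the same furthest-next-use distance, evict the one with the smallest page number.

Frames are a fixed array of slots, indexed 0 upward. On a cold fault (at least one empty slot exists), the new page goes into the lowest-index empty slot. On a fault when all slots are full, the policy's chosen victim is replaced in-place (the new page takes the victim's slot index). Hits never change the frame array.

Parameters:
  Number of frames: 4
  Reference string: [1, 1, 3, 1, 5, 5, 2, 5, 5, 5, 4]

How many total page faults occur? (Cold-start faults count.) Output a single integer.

Answer: 5

Derivation:
Step 0: ref 1 → FAULT, frames=[1,-,-,-]
Step 1: ref 1 → HIT, frames=[1,-,-,-]
Step 2: ref 3 → FAULT, frames=[1,3,-,-]
Step 3: ref 1 → HIT, frames=[1,3,-,-]
Step 4: ref 5 → FAULT, frames=[1,3,5,-]
Step 5: ref 5 → HIT, frames=[1,3,5,-]
Step 6: ref 2 → FAULT, frames=[1,3,5,2]
Step 7: ref 5 → HIT, frames=[1,3,5,2]
Step 8: ref 5 → HIT, frames=[1,3,5,2]
Step 9: ref 5 → HIT, frames=[1,3,5,2]
Step 10: ref 4 → FAULT (evict 1), frames=[4,3,5,2]
Total faults: 5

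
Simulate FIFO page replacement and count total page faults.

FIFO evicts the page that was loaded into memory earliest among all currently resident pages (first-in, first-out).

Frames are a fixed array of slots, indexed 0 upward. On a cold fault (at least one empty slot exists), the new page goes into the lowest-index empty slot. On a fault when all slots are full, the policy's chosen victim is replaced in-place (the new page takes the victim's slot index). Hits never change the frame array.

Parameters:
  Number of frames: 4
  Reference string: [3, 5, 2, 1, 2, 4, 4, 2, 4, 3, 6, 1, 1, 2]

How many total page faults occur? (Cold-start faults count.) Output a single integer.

Step 0: ref 3 → FAULT, frames=[3,-,-,-]
Step 1: ref 5 → FAULT, frames=[3,5,-,-]
Step 2: ref 2 → FAULT, frames=[3,5,2,-]
Step 3: ref 1 → FAULT, frames=[3,5,2,1]
Step 4: ref 2 → HIT, frames=[3,5,2,1]
Step 5: ref 4 → FAULT (evict 3), frames=[4,5,2,1]
Step 6: ref 4 → HIT, frames=[4,5,2,1]
Step 7: ref 2 → HIT, frames=[4,5,2,1]
Step 8: ref 4 → HIT, frames=[4,5,2,1]
Step 9: ref 3 → FAULT (evict 5), frames=[4,3,2,1]
Step 10: ref 6 → FAULT (evict 2), frames=[4,3,6,1]
Step 11: ref 1 → HIT, frames=[4,3,6,1]
Step 12: ref 1 → HIT, frames=[4,3,6,1]
Step 13: ref 2 → FAULT (evict 1), frames=[4,3,6,2]
Total faults: 8

Answer: 8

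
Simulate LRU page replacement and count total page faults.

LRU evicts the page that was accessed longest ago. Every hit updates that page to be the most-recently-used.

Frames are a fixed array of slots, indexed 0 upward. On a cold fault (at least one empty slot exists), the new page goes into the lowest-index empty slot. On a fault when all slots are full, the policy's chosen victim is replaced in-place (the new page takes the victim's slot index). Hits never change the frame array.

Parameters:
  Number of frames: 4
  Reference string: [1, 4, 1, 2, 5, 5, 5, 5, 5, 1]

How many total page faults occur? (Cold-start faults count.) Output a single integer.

Answer: 4

Derivation:
Step 0: ref 1 → FAULT, frames=[1,-,-,-]
Step 1: ref 4 → FAULT, frames=[1,4,-,-]
Step 2: ref 1 → HIT, frames=[1,4,-,-]
Step 3: ref 2 → FAULT, frames=[1,4,2,-]
Step 4: ref 5 → FAULT, frames=[1,4,2,5]
Step 5: ref 5 → HIT, frames=[1,4,2,5]
Step 6: ref 5 → HIT, frames=[1,4,2,5]
Step 7: ref 5 → HIT, frames=[1,4,2,5]
Step 8: ref 5 → HIT, frames=[1,4,2,5]
Step 9: ref 1 → HIT, frames=[1,4,2,5]
Total faults: 4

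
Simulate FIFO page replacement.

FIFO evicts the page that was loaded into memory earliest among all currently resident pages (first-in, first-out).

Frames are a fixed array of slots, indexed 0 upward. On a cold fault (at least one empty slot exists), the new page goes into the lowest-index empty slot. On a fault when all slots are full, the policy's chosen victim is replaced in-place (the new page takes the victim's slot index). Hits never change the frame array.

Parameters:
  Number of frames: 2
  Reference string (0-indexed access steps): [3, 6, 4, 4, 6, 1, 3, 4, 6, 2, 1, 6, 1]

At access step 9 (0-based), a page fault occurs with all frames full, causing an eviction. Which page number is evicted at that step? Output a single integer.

Step 0: ref 3 -> FAULT, frames=[3,-]
Step 1: ref 6 -> FAULT, frames=[3,6]
Step 2: ref 4 -> FAULT, evict 3, frames=[4,6]
Step 3: ref 4 -> HIT, frames=[4,6]
Step 4: ref 6 -> HIT, frames=[4,6]
Step 5: ref 1 -> FAULT, evict 6, frames=[4,1]
Step 6: ref 3 -> FAULT, evict 4, frames=[3,1]
Step 7: ref 4 -> FAULT, evict 1, frames=[3,4]
Step 8: ref 6 -> FAULT, evict 3, frames=[6,4]
Step 9: ref 2 -> FAULT, evict 4, frames=[6,2]
At step 9: evicted page 4

Answer: 4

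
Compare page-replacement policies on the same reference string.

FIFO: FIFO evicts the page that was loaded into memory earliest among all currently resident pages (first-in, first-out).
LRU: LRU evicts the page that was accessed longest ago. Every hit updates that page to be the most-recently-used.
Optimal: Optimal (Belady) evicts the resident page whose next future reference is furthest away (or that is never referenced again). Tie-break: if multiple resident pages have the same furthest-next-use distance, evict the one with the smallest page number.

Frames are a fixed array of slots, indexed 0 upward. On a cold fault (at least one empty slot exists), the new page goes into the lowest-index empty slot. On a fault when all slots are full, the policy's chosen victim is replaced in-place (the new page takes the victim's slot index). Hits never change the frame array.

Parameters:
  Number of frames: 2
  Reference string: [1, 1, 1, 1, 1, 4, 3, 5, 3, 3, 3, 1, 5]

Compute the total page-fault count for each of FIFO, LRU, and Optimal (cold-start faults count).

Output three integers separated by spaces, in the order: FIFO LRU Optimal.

--- FIFO ---
  step 0: ref 1 -> FAULT, frames=[1,-] (faults so far: 1)
  step 1: ref 1 -> HIT, frames=[1,-] (faults so far: 1)
  step 2: ref 1 -> HIT, frames=[1,-] (faults so far: 1)
  step 3: ref 1 -> HIT, frames=[1,-] (faults so far: 1)
  step 4: ref 1 -> HIT, frames=[1,-] (faults so far: 1)
  step 5: ref 4 -> FAULT, frames=[1,4] (faults so far: 2)
  step 6: ref 3 -> FAULT, evict 1, frames=[3,4] (faults so far: 3)
  step 7: ref 5 -> FAULT, evict 4, frames=[3,5] (faults so far: 4)
  step 8: ref 3 -> HIT, frames=[3,5] (faults so far: 4)
  step 9: ref 3 -> HIT, frames=[3,5] (faults so far: 4)
  step 10: ref 3 -> HIT, frames=[3,5] (faults so far: 4)
  step 11: ref 1 -> FAULT, evict 3, frames=[1,5] (faults so far: 5)
  step 12: ref 5 -> HIT, frames=[1,5] (faults so far: 5)
  FIFO total faults: 5
--- LRU ---
  step 0: ref 1 -> FAULT, frames=[1,-] (faults so far: 1)
  step 1: ref 1 -> HIT, frames=[1,-] (faults so far: 1)
  step 2: ref 1 -> HIT, frames=[1,-] (faults so far: 1)
  step 3: ref 1 -> HIT, frames=[1,-] (faults so far: 1)
  step 4: ref 1 -> HIT, frames=[1,-] (faults so far: 1)
  step 5: ref 4 -> FAULT, frames=[1,4] (faults so far: 2)
  step 6: ref 3 -> FAULT, evict 1, frames=[3,4] (faults so far: 3)
  step 7: ref 5 -> FAULT, evict 4, frames=[3,5] (faults so far: 4)
  step 8: ref 3 -> HIT, frames=[3,5] (faults so far: 4)
  step 9: ref 3 -> HIT, frames=[3,5] (faults so far: 4)
  step 10: ref 3 -> HIT, frames=[3,5] (faults so far: 4)
  step 11: ref 1 -> FAULT, evict 5, frames=[3,1] (faults so far: 5)
  step 12: ref 5 -> FAULT, evict 3, frames=[5,1] (faults so far: 6)
  LRU total faults: 6
--- Optimal ---
  step 0: ref 1 -> FAULT, frames=[1,-] (faults so far: 1)
  step 1: ref 1 -> HIT, frames=[1,-] (faults so far: 1)
  step 2: ref 1 -> HIT, frames=[1,-] (faults so far: 1)
  step 3: ref 1 -> HIT, frames=[1,-] (faults so far: 1)
  step 4: ref 1 -> HIT, frames=[1,-] (faults so far: 1)
  step 5: ref 4 -> FAULT, frames=[1,4] (faults so far: 2)
  step 6: ref 3 -> FAULT, evict 4, frames=[1,3] (faults so far: 3)
  step 7: ref 5 -> FAULT, evict 1, frames=[5,3] (faults so far: 4)
  step 8: ref 3 -> HIT, frames=[5,3] (faults so far: 4)
  step 9: ref 3 -> HIT, frames=[5,3] (faults so far: 4)
  step 10: ref 3 -> HIT, frames=[5,3] (faults so far: 4)
  step 11: ref 1 -> FAULT, evict 3, frames=[5,1] (faults so far: 5)
  step 12: ref 5 -> HIT, frames=[5,1] (faults so far: 5)
  Optimal total faults: 5

Answer: 5 6 5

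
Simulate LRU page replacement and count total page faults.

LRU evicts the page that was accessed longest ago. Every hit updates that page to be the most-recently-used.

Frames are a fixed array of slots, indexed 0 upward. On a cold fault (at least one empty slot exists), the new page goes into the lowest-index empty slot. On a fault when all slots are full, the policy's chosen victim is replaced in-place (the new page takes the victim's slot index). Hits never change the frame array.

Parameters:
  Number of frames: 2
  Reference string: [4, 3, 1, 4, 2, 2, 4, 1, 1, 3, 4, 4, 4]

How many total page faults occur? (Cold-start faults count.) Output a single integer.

Answer: 8

Derivation:
Step 0: ref 4 → FAULT, frames=[4,-]
Step 1: ref 3 → FAULT, frames=[4,3]
Step 2: ref 1 → FAULT (evict 4), frames=[1,3]
Step 3: ref 4 → FAULT (evict 3), frames=[1,4]
Step 4: ref 2 → FAULT (evict 1), frames=[2,4]
Step 5: ref 2 → HIT, frames=[2,4]
Step 6: ref 4 → HIT, frames=[2,4]
Step 7: ref 1 → FAULT (evict 2), frames=[1,4]
Step 8: ref 1 → HIT, frames=[1,4]
Step 9: ref 3 → FAULT (evict 4), frames=[1,3]
Step 10: ref 4 → FAULT (evict 1), frames=[4,3]
Step 11: ref 4 → HIT, frames=[4,3]
Step 12: ref 4 → HIT, frames=[4,3]
Total faults: 8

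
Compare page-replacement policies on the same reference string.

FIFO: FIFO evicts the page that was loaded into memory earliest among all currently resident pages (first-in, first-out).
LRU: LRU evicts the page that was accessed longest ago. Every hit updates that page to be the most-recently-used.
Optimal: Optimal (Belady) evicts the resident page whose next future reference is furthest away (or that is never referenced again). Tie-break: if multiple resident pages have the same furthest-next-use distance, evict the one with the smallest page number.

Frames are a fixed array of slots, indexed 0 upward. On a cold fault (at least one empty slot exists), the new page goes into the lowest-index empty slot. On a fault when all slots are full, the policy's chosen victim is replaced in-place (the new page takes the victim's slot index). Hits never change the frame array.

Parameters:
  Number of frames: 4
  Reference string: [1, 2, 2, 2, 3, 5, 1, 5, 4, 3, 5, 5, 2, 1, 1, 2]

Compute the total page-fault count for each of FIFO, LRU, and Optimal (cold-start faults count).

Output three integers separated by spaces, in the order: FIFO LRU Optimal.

Answer: 7 7 6

Derivation:
--- FIFO ---
  step 0: ref 1 -> FAULT, frames=[1,-,-,-] (faults so far: 1)
  step 1: ref 2 -> FAULT, frames=[1,2,-,-] (faults so far: 2)
  step 2: ref 2 -> HIT, frames=[1,2,-,-] (faults so far: 2)
  step 3: ref 2 -> HIT, frames=[1,2,-,-] (faults so far: 2)
  step 4: ref 3 -> FAULT, frames=[1,2,3,-] (faults so far: 3)
  step 5: ref 5 -> FAULT, frames=[1,2,3,5] (faults so far: 4)
  step 6: ref 1 -> HIT, frames=[1,2,3,5] (faults so far: 4)
  step 7: ref 5 -> HIT, frames=[1,2,3,5] (faults so far: 4)
  step 8: ref 4 -> FAULT, evict 1, frames=[4,2,3,5] (faults so far: 5)
  step 9: ref 3 -> HIT, frames=[4,2,3,5] (faults so far: 5)
  step 10: ref 5 -> HIT, frames=[4,2,3,5] (faults so far: 5)
  step 11: ref 5 -> HIT, frames=[4,2,3,5] (faults so far: 5)
  step 12: ref 2 -> HIT, frames=[4,2,3,5] (faults so far: 5)
  step 13: ref 1 -> FAULT, evict 2, frames=[4,1,3,5] (faults so far: 6)
  step 14: ref 1 -> HIT, frames=[4,1,3,5] (faults so far: 6)
  step 15: ref 2 -> FAULT, evict 3, frames=[4,1,2,5] (faults so far: 7)
  FIFO total faults: 7
--- LRU ---
  step 0: ref 1 -> FAULT, frames=[1,-,-,-] (faults so far: 1)
  step 1: ref 2 -> FAULT, frames=[1,2,-,-] (faults so far: 2)
  step 2: ref 2 -> HIT, frames=[1,2,-,-] (faults so far: 2)
  step 3: ref 2 -> HIT, frames=[1,2,-,-] (faults so far: 2)
  step 4: ref 3 -> FAULT, frames=[1,2,3,-] (faults so far: 3)
  step 5: ref 5 -> FAULT, frames=[1,2,3,5] (faults so far: 4)
  step 6: ref 1 -> HIT, frames=[1,2,3,5] (faults so far: 4)
  step 7: ref 5 -> HIT, frames=[1,2,3,5] (faults so far: 4)
  step 8: ref 4 -> FAULT, evict 2, frames=[1,4,3,5] (faults so far: 5)
  step 9: ref 3 -> HIT, frames=[1,4,3,5] (faults so far: 5)
  step 10: ref 5 -> HIT, frames=[1,4,3,5] (faults so far: 5)
  step 11: ref 5 -> HIT, frames=[1,4,3,5] (faults so far: 5)
  step 12: ref 2 -> FAULT, evict 1, frames=[2,4,3,5] (faults so far: 6)
  step 13: ref 1 -> FAULT, evict 4, frames=[2,1,3,5] (faults so far: 7)
  step 14: ref 1 -> HIT, frames=[2,1,3,5] (faults so far: 7)
  step 15: ref 2 -> HIT, frames=[2,1,3,5] (faults so far: 7)
  LRU total faults: 7
--- Optimal ---
  step 0: ref 1 -> FAULT, frames=[1,-,-,-] (faults so far: 1)
  step 1: ref 2 -> FAULT, frames=[1,2,-,-] (faults so far: 2)
  step 2: ref 2 -> HIT, frames=[1,2,-,-] (faults so far: 2)
  step 3: ref 2 -> HIT, frames=[1,2,-,-] (faults so far: 2)
  step 4: ref 3 -> FAULT, frames=[1,2,3,-] (faults so far: 3)
  step 5: ref 5 -> FAULT, frames=[1,2,3,5] (faults so far: 4)
  step 6: ref 1 -> HIT, frames=[1,2,3,5] (faults so far: 4)
  step 7: ref 5 -> HIT, frames=[1,2,3,5] (faults so far: 4)
  step 8: ref 4 -> FAULT, evict 1, frames=[4,2,3,5] (faults so far: 5)
  step 9: ref 3 -> HIT, frames=[4,2,3,5] (faults so far: 5)
  step 10: ref 5 -> HIT, frames=[4,2,3,5] (faults so far: 5)
  step 11: ref 5 -> HIT, frames=[4,2,3,5] (faults so far: 5)
  step 12: ref 2 -> HIT, frames=[4,2,3,5] (faults so far: 5)
  step 13: ref 1 -> FAULT, evict 3, frames=[4,2,1,5] (faults so far: 6)
  step 14: ref 1 -> HIT, frames=[4,2,1,5] (faults so far: 6)
  step 15: ref 2 -> HIT, frames=[4,2,1,5] (faults so far: 6)
  Optimal total faults: 6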